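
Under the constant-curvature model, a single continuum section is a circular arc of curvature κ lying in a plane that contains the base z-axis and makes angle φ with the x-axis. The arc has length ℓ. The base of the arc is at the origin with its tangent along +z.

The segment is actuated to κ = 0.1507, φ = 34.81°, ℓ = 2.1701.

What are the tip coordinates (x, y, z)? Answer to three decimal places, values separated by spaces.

0.289 0.201 2.132

θ = κ·ℓ = 0.1507 × 2.1701 = 0.32703 rad
ρ = (1 − cos θ)/κ = (1 − 0.94700)/0.1507 = 0.35170
z = sin θ / κ = 0.32124/0.1507 = 2.13162
x = ρ cos φ = 0.35170 × cos(34.81°) = 0.28876
y = ρ sin φ = 0.35170 × sin(34.81°) = 0.20077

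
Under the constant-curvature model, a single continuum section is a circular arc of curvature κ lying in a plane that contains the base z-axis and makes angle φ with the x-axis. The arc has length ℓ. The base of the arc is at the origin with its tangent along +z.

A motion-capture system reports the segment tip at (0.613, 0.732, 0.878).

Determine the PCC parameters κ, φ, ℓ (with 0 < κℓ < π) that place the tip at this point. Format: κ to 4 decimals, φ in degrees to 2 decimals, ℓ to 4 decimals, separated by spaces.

ρ = √(x²+y²) = √(0.613² + 0.732²) = 0.95477
φ = atan2(y, x) mod 360° = atan2(0.732, 0.613) = 50.0561°
|p|² = ρ² + z² = 0.95477² + 0.878² = 1.68248
κ = 2ρ / |p|² = 2×0.95477 / 1.68248 = 1.13496
θ = 2·atan2(ρ, z) = 2·atan2(0.95477, 0.878) = 1.65453 rad
ℓ = θ/κ = 1.65453/1.13496 = 1.45778

1.1350 50.06 1.4578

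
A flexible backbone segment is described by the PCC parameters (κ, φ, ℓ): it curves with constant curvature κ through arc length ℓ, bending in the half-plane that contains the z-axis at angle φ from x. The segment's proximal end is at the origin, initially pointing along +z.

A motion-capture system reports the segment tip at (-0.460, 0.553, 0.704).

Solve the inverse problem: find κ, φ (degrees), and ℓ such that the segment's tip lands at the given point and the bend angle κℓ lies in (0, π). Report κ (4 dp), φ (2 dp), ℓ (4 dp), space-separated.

1.4201 129.75 1.1212

ρ = √(x²+y²) = √(-0.460² + 0.553²) = 0.71931
φ = atan2(y, x) mod 360° = atan2(0.553, -0.460) = 129.7546°
|p|² = ρ² + z² = 0.71931² + 0.704² = 1.01302
κ = 2ρ / |p|² = 2×0.71931 / 1.01302 = 1.42013
θ = 2·atan2(ρ, z) = 2·atan2(0.71931, 0.704) = 1.59231 rad
ℓ = θ/κ = 1.59231/1.42013 = 1.12125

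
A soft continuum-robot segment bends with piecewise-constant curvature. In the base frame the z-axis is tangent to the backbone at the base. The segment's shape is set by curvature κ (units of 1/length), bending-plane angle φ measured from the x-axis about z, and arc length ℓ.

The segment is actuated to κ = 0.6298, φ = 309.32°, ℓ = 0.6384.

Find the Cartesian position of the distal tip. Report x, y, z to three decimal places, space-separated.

θ = κ·ℓ = 0.6298 × 0.6384 = 0.40206 rad
ρ = (1 − cos θ)/κ = (1 − 0.92026)/0.6298 = 0.12662
z = sin θ / κ = 0.39132/0.6298 = 0.62134
x = ρ cos φ = 0.12662 × cos(309.32°) = 0.08023
y = ρ sin φ = 0.12662 × sin(309.32°) = -0.09796

0.080 -0.098 0.621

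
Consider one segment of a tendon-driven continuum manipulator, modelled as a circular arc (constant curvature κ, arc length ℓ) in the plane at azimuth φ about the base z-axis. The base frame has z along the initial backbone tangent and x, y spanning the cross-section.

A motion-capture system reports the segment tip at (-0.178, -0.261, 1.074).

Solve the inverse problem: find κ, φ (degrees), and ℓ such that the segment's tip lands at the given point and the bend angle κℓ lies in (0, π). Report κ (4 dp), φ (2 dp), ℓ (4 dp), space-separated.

ρ = √(x²+y²) = √(-0.178² + -0.261²) = 0.31592
φ = atan2(y, x) mod 360° = atan2(-0.261, -0.178) = 235.7063°
|p|² = ρ² + z² = 0.31592² + 1.074² = 1.25328
κ = 2ρ / |p|² = 2×0.31592 / 1.25328 = 0.50415
θ = 2·atan2(ρ, z) = 2·atan2(0.31592, 1.074) = 0.57217 rad
ℓ = θ/κ = 0.57217/0.50415 = 1.13492

0.5041 235.71 1.1349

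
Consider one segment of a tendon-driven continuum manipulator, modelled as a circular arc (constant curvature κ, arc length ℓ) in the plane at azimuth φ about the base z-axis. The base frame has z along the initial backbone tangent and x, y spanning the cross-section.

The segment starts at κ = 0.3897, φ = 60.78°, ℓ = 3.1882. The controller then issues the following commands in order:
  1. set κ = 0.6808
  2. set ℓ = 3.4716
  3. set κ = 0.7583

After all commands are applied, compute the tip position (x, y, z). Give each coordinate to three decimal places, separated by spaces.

1.206 2.156 0.643

initial: κ=0.3897, φ=60.78°, ℓ=3.1882
cmd 1: set κ=0.6808 → (κ,φ,ℓ)=(0.6808,60.78°,3.1882) → tip=(1.1218,2.0055,1.2125)
cmd 2: set ℓ=3.4716 → (κ,φ,ℓ)=(0.6808,60.78°,3.4716) → tip=(1.2277,2.1950,1.0311)
cmd 3: set κ=0.7583 → (κ,φ,ℓ)=(0.7583,60.78°,3.4716) → tip=(1.2059,2.1559,0.6427)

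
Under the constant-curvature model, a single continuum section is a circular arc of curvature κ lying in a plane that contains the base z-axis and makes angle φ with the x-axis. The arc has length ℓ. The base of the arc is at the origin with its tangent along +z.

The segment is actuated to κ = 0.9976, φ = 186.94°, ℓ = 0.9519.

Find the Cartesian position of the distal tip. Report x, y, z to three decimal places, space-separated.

θ = κ·ℓ = 0.9976 × 0.9519 = 0.94962 rad
ρ = (1 − cos θ)/κ = (1 − 0.58200)/0.9976 = 0.41901
z = sin θ / κ = 0.81319/0.9976 = 0.81515
x = ρ cos φ = 0.41901 × cos(186.94°) = -0.41594
y = ρ sin φ = 0.41901 × sin(186.94°) = -0.05063

-0.416 -0.051 0.815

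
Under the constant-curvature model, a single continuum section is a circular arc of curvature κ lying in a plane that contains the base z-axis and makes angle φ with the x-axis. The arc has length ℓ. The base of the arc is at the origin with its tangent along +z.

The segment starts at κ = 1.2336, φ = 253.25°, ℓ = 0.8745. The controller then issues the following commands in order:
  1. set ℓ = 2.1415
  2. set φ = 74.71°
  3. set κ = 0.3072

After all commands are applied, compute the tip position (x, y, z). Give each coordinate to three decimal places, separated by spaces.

initial: κ=1.2336, φ=253.25°, ℓ=0.8745
cmd 1: set ℓ=2.1415 → (κ,φ,ℓ)=(1.2336,253.25°,2.1415) → tip=(-0.4387,-1.4575,0.3885)
cmd 2: set φ=74.71° → (κ,φ,ℓ)=(1.2336,74.71°,2.1415) → tip=(0.4014,1.4682,0.3885)
cmd 3: set κ=0.3072 → (κ,φ,ℓ)=(0.3072,74.71°,2.1415) → tip=(0.1792,0.6553,1.9903)

0.179 0.655 1.990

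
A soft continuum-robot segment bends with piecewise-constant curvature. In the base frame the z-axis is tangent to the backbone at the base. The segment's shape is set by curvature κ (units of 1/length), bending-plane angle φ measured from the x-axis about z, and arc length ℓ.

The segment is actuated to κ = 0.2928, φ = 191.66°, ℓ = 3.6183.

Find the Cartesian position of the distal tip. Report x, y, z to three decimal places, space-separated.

θ = κ·ℓ = 0.2928 × 3.6183 = 1.05944 rad
ρ = (1 − cos θ)/κ = (1 − 0.48936)/0.2928 = 1.74398
z = sin θ / κ = 0.87208/0.2928 = 2.97842
x = ρ cos φ = 1.74398 × cos(191.66°) = -1.70799
y = ρ sin φ = 1.74398 × sin(191.66°) = -0.35247

-1.708 -0.352 2.978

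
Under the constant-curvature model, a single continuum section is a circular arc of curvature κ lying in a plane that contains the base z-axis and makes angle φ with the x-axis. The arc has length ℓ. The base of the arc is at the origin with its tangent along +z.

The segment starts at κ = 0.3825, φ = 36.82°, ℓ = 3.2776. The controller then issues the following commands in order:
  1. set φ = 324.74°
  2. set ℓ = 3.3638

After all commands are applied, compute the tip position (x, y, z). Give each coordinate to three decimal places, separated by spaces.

1.536 -1.086 2.510

initial: κ=0.3825, φ=36.82°, ℓ=3.2776
cmd 1: set φ=324.74° → (κ,φ,ℓ)=(0.3825,324.74°,3.2776) → tip=(1.4691,-1.0386,2.4840)
cmd 2: set ℓ=3.3638 → (κ,φ,ℓ)=(0.3825,324.74°,3.3638) → tip=(1.5363,-1.0862,2.5095)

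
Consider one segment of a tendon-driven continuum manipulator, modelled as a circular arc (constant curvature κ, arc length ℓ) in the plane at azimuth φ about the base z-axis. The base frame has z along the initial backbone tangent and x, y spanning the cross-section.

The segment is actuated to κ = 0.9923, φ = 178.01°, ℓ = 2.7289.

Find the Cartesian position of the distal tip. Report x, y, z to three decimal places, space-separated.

-1.921 0.067 0.423

θ = κ·ℓ = 0.9923 × 2.7289 = 2.70789 rad
ρ = (1 − cos θ)/κ = (1 − -0.90741)/0.9923 = 1.92222
z = sin θ / κ = 0.42024/0.9923 = 0.42350
x = ρ cos φ = 1.92222 × cos(178.01°) = -1.92106
y = ρ sin φ = 1.92222 × sin(178.01°) = 0.06675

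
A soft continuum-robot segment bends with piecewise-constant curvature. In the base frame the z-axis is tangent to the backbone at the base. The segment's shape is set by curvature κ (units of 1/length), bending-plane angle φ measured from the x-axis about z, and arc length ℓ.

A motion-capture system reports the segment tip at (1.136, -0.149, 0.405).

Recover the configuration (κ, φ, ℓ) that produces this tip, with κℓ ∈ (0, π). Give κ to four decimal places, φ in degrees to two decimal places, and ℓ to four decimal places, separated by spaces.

ρ = √(x²+y²) = √(1.136² + -0.149²) = 1.14573
φ = atan2(y, x) mod 360° = atan2(-0.149, 1.136) = 352.5276°
|p|² = ρ² + z² = 1.14573² + 0.405² = 1.47672
κ = 2ρ / |p|² = 2×1.14573 / 1.47672 = 1.55172
θ = 2·atan2(ρ, z) = 2·atan2(1.14573, 0.405) = 2.46204 rad
ℓ = θ/κ = 2.46204/1.55172 = 1.58665

1.5517 352.53 1.5867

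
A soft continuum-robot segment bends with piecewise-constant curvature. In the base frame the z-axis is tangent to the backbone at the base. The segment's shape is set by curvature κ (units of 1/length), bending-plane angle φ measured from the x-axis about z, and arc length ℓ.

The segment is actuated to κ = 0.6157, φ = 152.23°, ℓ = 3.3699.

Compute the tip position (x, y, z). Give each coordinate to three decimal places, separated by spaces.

θ = κ·ℓ = 0.6157 × 3.3699 = 2.07485 rad
ρ = (1 − cos θ)/κ = (1 − -0.48298)/0.6157 = 2.40860
z = sin θ / κ = 0.87563/0.6157 = 1.42218
x = ρ cos φ = 2.40860 × cos(152.23°) = -2.13119
y = ρ sin φ = 2.40860 × sin(152.23°) = 1.12222

-2.131 1.122 1.422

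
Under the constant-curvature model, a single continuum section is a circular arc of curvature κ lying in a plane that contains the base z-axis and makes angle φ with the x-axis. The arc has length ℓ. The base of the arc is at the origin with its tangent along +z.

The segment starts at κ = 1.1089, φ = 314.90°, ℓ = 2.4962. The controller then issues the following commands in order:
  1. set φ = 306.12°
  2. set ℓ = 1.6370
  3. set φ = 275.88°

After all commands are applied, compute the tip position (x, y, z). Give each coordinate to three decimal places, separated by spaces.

0.115 -1.114 0.875

initial: κ=1.1089, φ=314.90°, ℓ=2.4962
cmd 1: set φ=306.12° → (κ,φ,ℓ)=(1.1089,306.12°,2.4962) → tip=(1.0265,-1.4067,0.3291)
cmd 2: set ℓ=1.6370 → (κ,φ,ℓ)=(1.1089,306.12°,1.6370) → tip=(0.6603,-0.9048,0.8750)
cmd 3: set φ=275.88° → (κ,φ,ℓ)=(1.1089,275.88°,1.6370) → tip=(0.1147,-1.1142,0.8750)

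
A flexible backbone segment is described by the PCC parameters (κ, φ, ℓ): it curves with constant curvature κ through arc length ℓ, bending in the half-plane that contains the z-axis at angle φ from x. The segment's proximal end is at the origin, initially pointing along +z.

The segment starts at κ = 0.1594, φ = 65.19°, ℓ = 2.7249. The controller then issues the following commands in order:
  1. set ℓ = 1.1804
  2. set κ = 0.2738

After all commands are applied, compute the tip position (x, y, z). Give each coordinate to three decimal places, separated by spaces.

0.079 0.172 1.160

initial: κ=0.1594, φ=65.19°, ℓ=2.7249
cmd 1: set ℓ=1.1804 → (κ,φ,ℓ)=(0.1594,65.19°,1.1804) → tip=(0.0465,0.1005,1.1734)
cmd 2: set κ=0.2738 → (κ,φ,ℓ)=(0.2738,65.19°,1.1804) → tip=(0.0793,0.1716,1.1600)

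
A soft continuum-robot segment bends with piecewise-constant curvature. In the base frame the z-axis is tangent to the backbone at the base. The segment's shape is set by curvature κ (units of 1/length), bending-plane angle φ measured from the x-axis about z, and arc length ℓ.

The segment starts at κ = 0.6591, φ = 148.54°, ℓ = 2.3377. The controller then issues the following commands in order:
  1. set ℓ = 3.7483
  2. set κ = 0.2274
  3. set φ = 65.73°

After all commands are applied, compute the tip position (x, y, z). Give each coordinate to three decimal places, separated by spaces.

0.618 1.370 3.311

initial: κ=0.6591, φ=148.54°, ℓ=2.3377
cmd 1: set ℓ=3.7483 → (κ,φ,ℓ)=(0.6591,148.54°,3.7483) → tip=(-2.3077,1.4120,0.9435)
cmd 2: set κ=0.2274 → (κ,φ,ℓ)=(0.2274,148.54°,3.7483) → tip=(-1.2821,0.7844,3.3106)
cmd 3: set φ=65.73° → (κ,φ,ℓ)=(0.2274,65.73°,3.7483) → tip=(0.6178,1.3702,3.3106)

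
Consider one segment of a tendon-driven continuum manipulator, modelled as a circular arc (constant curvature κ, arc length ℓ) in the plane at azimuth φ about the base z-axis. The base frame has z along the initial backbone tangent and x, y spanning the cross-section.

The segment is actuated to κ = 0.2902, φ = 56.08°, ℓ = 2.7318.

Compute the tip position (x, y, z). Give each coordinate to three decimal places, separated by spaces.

0.573 0.852 2.455

θ = κ·ℓ = 0.2902 × 2.7318 = 0.79277 rad
ρ = (1 − cos θ)/κ = (1 − 0.70188)/0.2902 = 1.02730
z = sin θ / κ = 0.71230/0.2902 = 2.45451
x = ρ cos φ = 1.02730 × cos(56.08°) = 0.57327
y = ρ sin φ = 1.02730 × sin(56.08°) = 0.85248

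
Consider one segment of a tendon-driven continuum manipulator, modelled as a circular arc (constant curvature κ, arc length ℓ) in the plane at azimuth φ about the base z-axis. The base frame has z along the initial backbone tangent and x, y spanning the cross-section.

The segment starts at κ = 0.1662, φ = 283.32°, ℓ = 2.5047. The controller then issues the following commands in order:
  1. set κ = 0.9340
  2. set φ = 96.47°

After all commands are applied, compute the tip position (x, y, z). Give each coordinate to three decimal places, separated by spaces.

initial: κ=0.1662, φ=283.32°, ℓ=2.5047
cmd 1: set κ=0.9340 → (κ,φ,ℓ)=(0.9340,283.32°,2.5047) → tip=(0.4181,-1.7661,0.7697)
cmd 2: set φ=96.47° → (κ,φ,ℓ)=(0.9340,96.47°,2.5047) → tip=(-0.2045,1.8033,0.7697)

-0.205 1.803 0.770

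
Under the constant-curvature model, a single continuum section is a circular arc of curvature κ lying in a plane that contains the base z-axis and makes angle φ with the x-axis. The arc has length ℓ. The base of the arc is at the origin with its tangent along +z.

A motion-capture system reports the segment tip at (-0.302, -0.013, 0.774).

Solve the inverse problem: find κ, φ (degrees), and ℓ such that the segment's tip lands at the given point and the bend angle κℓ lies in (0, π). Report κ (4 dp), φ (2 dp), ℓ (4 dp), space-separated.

ρ = √(x²+y²) = √(-0.302² + -0.013²) = 0.30228
φ = atan2(y, x) mod 360° = atan2(-0.013, -0.302) = 182.4649°
|p|² = ρ² + z² = 0.30228² + 0.774² = 0.69045
κ = 2ρ / |p|² = 2×0.30228 / 0.69045 = 0.87560
θ = 2·atan2(ρ, z) = 2·atan2(0.30228, 0.774) = 0.74465 rad
ℓ = θ/κ = 0.74465/0.87560 = 0.85045

0.8756 182.46 0.8504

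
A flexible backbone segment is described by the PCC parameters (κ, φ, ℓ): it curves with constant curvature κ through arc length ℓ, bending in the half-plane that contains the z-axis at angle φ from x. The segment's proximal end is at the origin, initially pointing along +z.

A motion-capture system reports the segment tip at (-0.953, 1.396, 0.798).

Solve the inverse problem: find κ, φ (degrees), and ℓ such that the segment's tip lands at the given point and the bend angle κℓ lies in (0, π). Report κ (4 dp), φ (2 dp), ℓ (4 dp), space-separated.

ρ = √(x²+y²) = √(-0.953² + 1.396²) = 1.69027
φ = atan2(y, x) mod 360° = atan2(1.396, -0.953) = 124.3200°
|p|² = ρ² + z² = 1.69027² + 0.798² = 3.49383
κ = 2ρ / |p|² = 2×1.69027 / 3.49383 = 0.96758
θ = 2·atan2(ρ, z) = 2·atan2(1.69027, 0.798) = 2.25941 rad
ℓ = θ/κ = 2.25941/0.96758 = 2.33513

0.9676 124.32 2.3351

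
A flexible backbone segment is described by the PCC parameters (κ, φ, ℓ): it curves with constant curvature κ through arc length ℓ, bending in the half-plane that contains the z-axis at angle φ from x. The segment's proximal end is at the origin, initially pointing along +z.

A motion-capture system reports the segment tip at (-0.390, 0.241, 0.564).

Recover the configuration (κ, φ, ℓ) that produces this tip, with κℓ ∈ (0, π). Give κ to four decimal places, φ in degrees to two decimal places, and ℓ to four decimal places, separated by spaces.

ρ = √(x²+y²) = √(-0.390² + 0.241²) = 0.45846
φ = atan2(y, x) mod 360° = atan2(0.241, -0.390) = 148.2861°
|p|² = ρ² + z² = 0.45846² + 0.564² = 0.52828
κ = 2ρ / |p|² = 2×0.45846 / 0.52828 = 1.73566
θ = 2·atan2(ρ, z) = 2·atan2(0.45846, 0.564) = 1.36507 rad
ℓ = θ/κ = 1.36507/1.73566 = 0.78648

1.7357 148.29 0.7865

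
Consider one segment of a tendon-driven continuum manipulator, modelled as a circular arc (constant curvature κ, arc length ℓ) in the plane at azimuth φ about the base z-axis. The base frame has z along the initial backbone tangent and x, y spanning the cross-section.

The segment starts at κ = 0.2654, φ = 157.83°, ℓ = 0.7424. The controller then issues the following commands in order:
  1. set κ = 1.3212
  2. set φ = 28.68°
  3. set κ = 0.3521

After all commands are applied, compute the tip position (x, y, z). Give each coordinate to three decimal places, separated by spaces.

0.085 0.046 0.734

initial: κ=0.2654, φ=157.83°, ℓ=0.7424
cmd 1: set κ=1.3212 → (κ,φ,ℓ)=(1.3212,157.83°,0.7424) → tip=(-0.3110,0.1267,0.6290)
cmd 2: set φ=28.68° → (κ,φ,ℓ)=(1.3212,28.68°,0.7424) → tip=(0.2946,0.1612,0.6290)
cmd 3: set κ=0.3521 → (κ,φ,ℓ)=(0.3521,28.68°,0.7424) → tip=(0.0846,0.0463,0.7340)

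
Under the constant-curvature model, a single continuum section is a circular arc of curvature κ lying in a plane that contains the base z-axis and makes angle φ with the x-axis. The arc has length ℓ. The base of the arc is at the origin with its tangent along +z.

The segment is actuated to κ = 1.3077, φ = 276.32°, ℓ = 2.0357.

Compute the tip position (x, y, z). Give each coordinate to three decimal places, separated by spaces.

θ = κ·ℓ = 1.3077 × 2.0357 = 2.66208 rad
ρ = (1 − cos θ)/κ = (1 − -0.88722)/1.3077 = 1.44316
z = sin θ / κ = 0.46134/1.3077 = 0.35279
x = ρ cos φ = 1.44316 × cos(276.32°) = 0.15887
y = ρ sin φ = 1.44316 × sin(276.32°) = -1.43439

0.159 -1.434 0.353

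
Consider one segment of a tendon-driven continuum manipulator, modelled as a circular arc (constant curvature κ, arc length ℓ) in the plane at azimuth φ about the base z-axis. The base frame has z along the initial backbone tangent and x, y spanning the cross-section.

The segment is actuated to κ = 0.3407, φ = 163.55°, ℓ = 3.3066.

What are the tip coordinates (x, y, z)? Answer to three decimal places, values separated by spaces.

θ = κ·ℓ = 0.3407 × 3.3066 = 1.12656 rad
ρ = (1 − cos θ)/κ = (1 − 0.42977)/0.3407 = 1.67370
z = sin θ / κ = 0.90294/0.3407 = 2.65025
x = ρ cos φ = 1.67370 × cos(163.55°) = -1.60519
y = ρ sin φ = 1.67370 × sin(163.55°) = 0.47396

-1.605 0.474 2.650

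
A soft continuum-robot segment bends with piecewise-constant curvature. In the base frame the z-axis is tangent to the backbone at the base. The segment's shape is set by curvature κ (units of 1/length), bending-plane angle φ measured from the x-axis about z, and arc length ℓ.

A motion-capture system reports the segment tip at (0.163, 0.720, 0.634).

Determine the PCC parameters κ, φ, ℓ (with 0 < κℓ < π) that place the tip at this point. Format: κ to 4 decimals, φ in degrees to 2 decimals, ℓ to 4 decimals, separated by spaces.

1.5592 77.24 1.1047

ρ = √(x²+y²) = √(0.163² + 0.720²) = 0.73822
φ = atan2(y, x) mod 360° = atan2(0.720, 0.163) = 77.2439°
|p|² = ρ² + z² = 0.73822² + 0.634² = 0.94693
κ = 2ρ / |p|² = 2×0.73822 / 0.94693 = 1.55919
θ = 2·atan2(ρ, z) = 2·atan2(0.73822, 0.634) = 1.72241 rad
ℓ = θ/κ = 1.72241/1.55919 = 1.10468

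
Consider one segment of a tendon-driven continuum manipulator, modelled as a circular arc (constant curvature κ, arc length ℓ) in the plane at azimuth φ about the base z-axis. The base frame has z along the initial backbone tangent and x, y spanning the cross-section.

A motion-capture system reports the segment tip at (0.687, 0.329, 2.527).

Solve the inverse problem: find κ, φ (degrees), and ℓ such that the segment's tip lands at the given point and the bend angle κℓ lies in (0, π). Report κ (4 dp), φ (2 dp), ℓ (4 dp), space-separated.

0.2187 25.59 2.6774

ρ = √(x²+y²) = √(0.687² + 0.329²) = 0.76172
φ = atan2(y, x) mod 360° = atan2(0.329, 0.687) = 25.5895°
|p|² = ρ² + z² = 0.76172² + 2.527² = 6.96594
κ = 2ρ / |p|² = 2×0.76172 / 6.96594 = 0.21870
θ = 2·atan2(ρ, z) = 2·atan2(0.76172, 2.527) = 0.58554 rad
ℓ = θ/κ = 0.58554/0.21870 = 2.67739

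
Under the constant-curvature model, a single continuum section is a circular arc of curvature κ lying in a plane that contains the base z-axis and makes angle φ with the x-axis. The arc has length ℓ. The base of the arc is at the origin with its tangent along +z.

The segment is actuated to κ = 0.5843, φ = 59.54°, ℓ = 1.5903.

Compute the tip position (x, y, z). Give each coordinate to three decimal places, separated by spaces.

θ = κ·ℓ = 0.5843 × 1.5903 = 0.92921 rad
ρ = (1 − cos θ)/κ = (1 − 0.59847)/0.5843 = 0.68721
z = sin θ / κ = 0.80115/0.5843 = 1.37113
x = ρ cos φ = 0.68721 × cos(59.54°) = 0.34837
y = ρ sin φ = 0.68721 × sin(59.54°) = 0.59236

0.348 0.592 1.371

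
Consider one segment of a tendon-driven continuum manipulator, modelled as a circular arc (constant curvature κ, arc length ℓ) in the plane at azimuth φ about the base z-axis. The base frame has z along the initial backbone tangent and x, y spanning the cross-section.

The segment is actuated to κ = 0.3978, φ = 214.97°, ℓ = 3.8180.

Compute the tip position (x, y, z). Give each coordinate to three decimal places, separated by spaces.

θ = κ·ℓ = 0.3978 × 3.8180 = 1.51880 rad
ρ = (1 − cos θ)/κ = (1 − 0.05197)/0.3978 = 2.38318
z = sin θ / κ = 0.99865/0.3978 = 2.51043
x = ρ cos φ = 2.38318 × cos(214.97°) = -1.95290
y = ρ sin φ = 2.38318 × sin(214.97°) = -1.36591

-1.953 -1.366 2.510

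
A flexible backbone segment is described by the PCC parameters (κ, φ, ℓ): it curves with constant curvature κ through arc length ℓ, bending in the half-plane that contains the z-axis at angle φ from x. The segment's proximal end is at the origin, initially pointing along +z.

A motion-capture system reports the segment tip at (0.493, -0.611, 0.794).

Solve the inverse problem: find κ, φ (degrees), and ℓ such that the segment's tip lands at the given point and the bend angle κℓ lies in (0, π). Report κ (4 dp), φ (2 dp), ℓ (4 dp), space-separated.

1.2594 308.90 1.2383

ρ = √(x²+y²) = √(0.493² + -0.611²) = 0.78509
φ = atan2(y, x) mod 360° = atan2(-0.611, 0.493) = 308.8992°
|p|² = ρ² + z² = 0.78509² + 0.794² = 1.24681
κ = 2ρ / |p|² = 2×0.78509 / 1.24681 = 1.25937
θ = 2·atan2(ρ, z) = 2·atan2(0.78509, 0.794) = 1.55951 rad
ℓ = θ/κ = 1.55951/1.25937 = 1.23833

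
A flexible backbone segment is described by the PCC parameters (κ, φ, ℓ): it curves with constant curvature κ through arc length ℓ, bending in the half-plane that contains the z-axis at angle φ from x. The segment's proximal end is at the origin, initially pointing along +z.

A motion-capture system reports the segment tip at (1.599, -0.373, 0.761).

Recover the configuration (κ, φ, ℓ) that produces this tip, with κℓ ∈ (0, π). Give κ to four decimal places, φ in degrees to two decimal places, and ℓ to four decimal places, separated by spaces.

1.0027 346.87 2.2675

ρ = √(x²+y²) = √(1.599² + -0.373²) = 1.64193
φ = atan2(y, x) mod 360° = atan2(-0.373, 1.599) = 346.8694°
|p|² = ρ² + z² = 1.64193² + 0.761² = 3.27505
κ = 2ρ / |p|² = 2×1.64193 / 3.27505 = 1.00269
θ = 2·atan2(ρ, z) = 2·atan2(1.64193, 0.761) = 2.27358 rad
ℓ = θ/κ = 2.27358/1.00269 = 2.26748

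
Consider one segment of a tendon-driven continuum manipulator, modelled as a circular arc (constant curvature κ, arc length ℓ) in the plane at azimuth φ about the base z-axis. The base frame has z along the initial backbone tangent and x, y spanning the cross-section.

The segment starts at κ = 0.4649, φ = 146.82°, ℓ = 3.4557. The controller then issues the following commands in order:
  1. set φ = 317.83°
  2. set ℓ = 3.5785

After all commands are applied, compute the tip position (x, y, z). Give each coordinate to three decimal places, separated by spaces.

1.742 -1.578 2.142

initial: κ=0.4649, φ=146.82°, ℓ=3.4557
cmd 1: set φ=317.83° → (κ,φ,ℓ)=(0.4649,317.83°,3.4557) → tip=(1.6512,-1.4957,2.1496)
cmd 2: set ℓ=3.5785 → (κ,φ,ℓ)=(0.4649,317.83°,3.5785) → tip=(1.7420,-1.5779,2.1417)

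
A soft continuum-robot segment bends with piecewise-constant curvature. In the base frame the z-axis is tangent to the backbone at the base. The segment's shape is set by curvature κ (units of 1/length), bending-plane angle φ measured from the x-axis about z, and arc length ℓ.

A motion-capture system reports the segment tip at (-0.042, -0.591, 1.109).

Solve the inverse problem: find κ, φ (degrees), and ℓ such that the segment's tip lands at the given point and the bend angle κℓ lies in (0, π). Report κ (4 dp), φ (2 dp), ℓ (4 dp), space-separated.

0.7495 265.94 1.3093

ρ = √(x²+y²) = √(-0.042² + -0.591²) = 0.59249
φ = atan2(y, x) mod 360° = atan2(-0.591, -0.042) = 265.9351°
|p|² = ρ² + z² = 0.59249² + 1.109² = 1.58093
κ = 2ρ / |p|² = 2×0.59249 / 1.58093 = 0.74955
θ = 2·atan2(ρ, z) = 2·atan2(0.59249, 1.109) = 0.98135 rad
ℓ = θ/κ = 0.98135/0.74955 = 1.30926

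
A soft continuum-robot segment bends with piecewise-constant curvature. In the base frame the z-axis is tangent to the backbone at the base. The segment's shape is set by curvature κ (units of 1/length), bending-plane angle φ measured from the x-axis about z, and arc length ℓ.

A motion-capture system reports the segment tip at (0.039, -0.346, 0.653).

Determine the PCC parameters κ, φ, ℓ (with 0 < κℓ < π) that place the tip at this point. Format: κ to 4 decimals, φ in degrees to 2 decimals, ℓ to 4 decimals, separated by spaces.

ρ = √(x²+y²) = √(0.039² + -0.346²) = 0.34819
φ = atan2(y, x) mod 360° = atan2(-0.346, 0.039) = 276.4311°
|p|² = ρ² + z² = 0.34819² + 0.653² = 0.54765
κ = 2ρ / |p|² = 2×0.34819 / 0.54765 = 1.27159
θ = 2·atan2(ρ, z) = 2·atan2(0.34819, 0.653) = 0.97973 rad
ℓ = θ/κ = 0.97973/1.27159 = 0.77048

1.2716 276.43 0.7705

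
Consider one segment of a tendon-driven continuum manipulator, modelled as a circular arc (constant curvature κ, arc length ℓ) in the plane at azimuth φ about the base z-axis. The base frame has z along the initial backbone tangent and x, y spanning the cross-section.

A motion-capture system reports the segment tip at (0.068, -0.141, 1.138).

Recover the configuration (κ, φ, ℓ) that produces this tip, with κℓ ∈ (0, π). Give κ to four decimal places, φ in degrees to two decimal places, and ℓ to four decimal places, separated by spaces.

ρ = √(x²+y²) = √(0.068² + -0.141²) = 0.15654
φ = atan2(y, x) mod 360° = atan2(-0.141, 0.068) = 295.7466°
|p|² = ρ² + z² = 0.15654² + 1.138² = 1.31955
κ = 2ρ / |p|² = 2×0.15654 / 1.31955 = 0.23726
θ = 2·atan2(ρ, z) = 2·atan2(0.15654, 1.138) = 0.27340 rad
ℓ = θ/κ = 0.27340/0.23726 = 1.15230

0.2373 295.75 1.1523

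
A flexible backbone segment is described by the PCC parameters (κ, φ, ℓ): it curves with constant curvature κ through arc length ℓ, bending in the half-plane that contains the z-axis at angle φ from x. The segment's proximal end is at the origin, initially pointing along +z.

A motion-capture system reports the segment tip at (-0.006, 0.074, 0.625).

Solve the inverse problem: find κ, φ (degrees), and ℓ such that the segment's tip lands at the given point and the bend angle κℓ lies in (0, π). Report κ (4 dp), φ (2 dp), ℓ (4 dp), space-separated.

0.3748 94.64 0.6309

ρ = √(x²+y²) = √(-0.006² + 0.074²) = 0.07424
φ = atan2(y, x) mod 360° = atan2(0.074, -0.006) = 94.6355°
|p|² = ρ² + z² = 0.07424² + 0.625² = 0.39614
κ = 2ρ / |p|² = 2×0.07424 / 0.39614 = 0.37483
θ = 2·atan2(ρ, z) = 2·atan2(0.07424, 0.625) = 0.23647 rad
ℓ = θ/κ = 0.23647/0.37483 = 0.63086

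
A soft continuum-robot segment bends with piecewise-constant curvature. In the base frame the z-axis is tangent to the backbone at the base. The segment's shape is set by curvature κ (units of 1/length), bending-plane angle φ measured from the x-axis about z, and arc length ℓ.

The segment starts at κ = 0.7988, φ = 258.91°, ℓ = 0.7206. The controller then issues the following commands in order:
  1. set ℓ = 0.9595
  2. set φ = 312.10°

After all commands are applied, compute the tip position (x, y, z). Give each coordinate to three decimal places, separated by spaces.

0.235 -0.260 0.868

initial: κ=0.7988, φ=258.91°, ℓ=0.7206
cmd 1: set ℓ=0.9595 → (κ,φ,ℓ)=(0.7988,258.91°,0.9595) → tip=(-0.0673,-0.3435,0.8683)
cmd 2: set φ=312.10° → (κ,φ,ℓ)=(0.7988,312.10°,0.9595) → tip=(0.2347,-0.2597,0.8683)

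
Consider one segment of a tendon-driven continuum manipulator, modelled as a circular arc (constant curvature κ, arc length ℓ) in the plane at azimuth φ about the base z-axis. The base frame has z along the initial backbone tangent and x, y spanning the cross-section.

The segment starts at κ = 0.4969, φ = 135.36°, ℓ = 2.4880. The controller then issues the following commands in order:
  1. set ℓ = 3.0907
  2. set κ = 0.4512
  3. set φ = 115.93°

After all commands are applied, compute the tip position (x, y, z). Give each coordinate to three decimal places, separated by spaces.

initial: κ=0.4969, φ=135.36°, ℓ=2.4880
cmd 1: set ℓ=3.0907 → (κ,φ,ℓ)=(0.4969,135.36°,3.0907) → tip=(-1.3818,1.3645,2.0112)
cmd 2: set κ=0.4512 → (κ,φ,ℓ)=(0.4512,135.36°,3.0907) → tip=(-1.3004,1.2842,2.1820)
cmd 3: set φ=115.93° → (κ,φ,ℓ)=(0.4512,115.93°,3.0907) → tip=(-0.7992,1.6437,2.1820)

-0.799 1.644 2.182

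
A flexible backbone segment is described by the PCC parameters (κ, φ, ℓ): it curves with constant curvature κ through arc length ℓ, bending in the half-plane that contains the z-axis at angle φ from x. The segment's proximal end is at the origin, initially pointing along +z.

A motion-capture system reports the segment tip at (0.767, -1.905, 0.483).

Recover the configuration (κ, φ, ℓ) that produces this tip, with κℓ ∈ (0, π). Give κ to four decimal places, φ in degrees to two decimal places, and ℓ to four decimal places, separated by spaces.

ρ = √(x²+y²) = √(0.767² + -1.905²) = 2.05361
φ = atan2(y, x) mod 360° = atan2(-1.905, 0.767) = 291.9309°
|p|² = ρ² + z² = 2.05361² + 0.483² = 4.45060
κ = 2ρ / |p|² = 2×2.05361 / 4.45060 = 0.92285
θ = 2·atan2(ρ, z) = 2·atan2(2.05361, 0.483) = 2.67960 rad
ℓ = θ/κ = 2.67960/0.92285 = 2.90363

0.9228 291.93 2.9036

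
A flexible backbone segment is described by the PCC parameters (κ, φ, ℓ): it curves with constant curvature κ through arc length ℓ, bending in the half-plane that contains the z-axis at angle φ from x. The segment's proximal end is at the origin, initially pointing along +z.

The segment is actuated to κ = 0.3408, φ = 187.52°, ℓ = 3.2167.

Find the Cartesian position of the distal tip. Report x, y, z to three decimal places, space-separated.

-1.580 -0.209 2.610

θ = κ·ℓ = 0.3408 × 3.2167 = 1.09625 rad
ρ = (1 − cos θ)/κ = (1 − 0.45693)/0.3408 = 1.59350
z = sin θ / κ = 0.88950/0.3408 = 2.61004
x = ρ cos φ = 1.59350 × cos(187.52°) = -1.57980
y = ρ sin φ = 1.59350 × sin(187.52°) = -0.20855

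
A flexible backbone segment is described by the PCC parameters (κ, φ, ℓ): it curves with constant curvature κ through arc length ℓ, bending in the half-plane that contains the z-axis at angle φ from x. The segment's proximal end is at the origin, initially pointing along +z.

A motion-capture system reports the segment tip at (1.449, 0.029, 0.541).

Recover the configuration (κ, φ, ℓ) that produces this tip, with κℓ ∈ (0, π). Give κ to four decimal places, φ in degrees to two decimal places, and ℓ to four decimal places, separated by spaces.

ρ = √(x²+y²) = √(1.449² + 0.029²) = 1.44929
φ = atan2(y, x) mod 360° = atan2(0.029, 1.449) = 1.1466°
|p|² = ρ² + z² = 1.44929² + 0.541² = 2.39312
κ = 2ρ / |p|² = 2×1.44929 / 2.39312 = 1.21121
θ = 2·atan2(ρ, z) = 2·atan2(1.44929, 0.541) = 2.42706 rad
ℓ = θ/κ = 2.42706/1.21121 = 2.00383

1.2112 1.15 2.0038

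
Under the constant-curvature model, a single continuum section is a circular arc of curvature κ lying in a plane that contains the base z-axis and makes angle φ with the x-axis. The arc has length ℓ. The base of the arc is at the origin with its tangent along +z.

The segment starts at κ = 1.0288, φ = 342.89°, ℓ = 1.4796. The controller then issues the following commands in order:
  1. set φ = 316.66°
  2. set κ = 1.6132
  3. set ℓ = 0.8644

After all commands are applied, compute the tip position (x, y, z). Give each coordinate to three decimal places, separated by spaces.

0.372 -0.351 0.610

initial: κ=1.0288, φ=342.89°, ℓ=1.4796
cmd 1: set φ=316.66° → (κ,φ,ℓ)=(1.0288,316.66°,1.4796) → tip=(0.6726,-0.6347,0.9709)
cmd 2: set κ=1.6132 → (κ,φ,ℓ)=(1.6132,316.66°,1.4796) → tip=(0.7793,-0.7354,0.4247)
cmd 3: set ℓ=0.8644 → (κ,φ,ℓ)=(1.6132,316.66°,0.8644) → tip=(0.3717,-0.3508,0.6103)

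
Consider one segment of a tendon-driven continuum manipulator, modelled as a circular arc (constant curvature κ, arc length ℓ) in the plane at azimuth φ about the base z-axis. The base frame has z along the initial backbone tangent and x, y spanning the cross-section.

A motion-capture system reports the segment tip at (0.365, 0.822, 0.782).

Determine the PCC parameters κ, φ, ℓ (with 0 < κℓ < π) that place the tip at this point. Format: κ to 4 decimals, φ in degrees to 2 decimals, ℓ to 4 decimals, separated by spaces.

1.2664 66.06 1.3505

ρ = √(x²+y²) = √(0.365² + 0.822²) = 0.89939
φ = atan2(y, x) mod 360° = atan2(0.822, 0.365) = 66.0569°
|p|² = ρ² + z² = 0.89939² + 0.782² = 1.42043
κ = 2ρ / |p|² = 2×0.89939 / 1.42043 = 1.26637
θ = 2·atan2(ρ, z) = 2·atan2(0.89939, 0.782) = 1.71021 rad
ℓ = θ/κ = 1.71021/1.26637 = 1.35049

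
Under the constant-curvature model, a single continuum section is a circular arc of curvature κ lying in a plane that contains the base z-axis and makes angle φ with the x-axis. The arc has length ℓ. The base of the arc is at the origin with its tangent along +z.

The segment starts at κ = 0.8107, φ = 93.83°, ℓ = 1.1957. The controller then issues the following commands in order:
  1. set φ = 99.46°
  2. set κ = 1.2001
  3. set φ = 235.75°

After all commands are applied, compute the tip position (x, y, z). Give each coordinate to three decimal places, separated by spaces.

initial: κ=0.8107, φ=93.83°, ℓ=1.1957
cmd 1: set φ=99.46° → (κ,φ,ℓ)=(0.8107,99.46°,1.1957) → tip=(-0.0880,0.5283,1.0170)
cmd 2: set κ=1.2001 → (κ,φ,ℓ)=(1.2001,99.46°,1.1957) → tip=(-0.1184,0.7106,0.8256)
cmd 3: set φ=235.75° → (κ,φ,ℓ)=(1.2001,235.75°,1.1957) → tip=(-0.4055,-0.5955,0.8256)

-0.405 -0.595 0.826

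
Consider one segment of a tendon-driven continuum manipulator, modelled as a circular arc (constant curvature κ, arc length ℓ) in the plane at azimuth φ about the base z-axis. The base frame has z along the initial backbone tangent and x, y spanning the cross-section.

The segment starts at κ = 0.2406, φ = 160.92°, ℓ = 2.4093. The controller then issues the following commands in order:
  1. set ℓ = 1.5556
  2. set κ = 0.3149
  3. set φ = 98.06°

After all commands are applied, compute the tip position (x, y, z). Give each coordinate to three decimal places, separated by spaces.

initial: κ=0.2406, φ=160.92°, ℓ=2.4093
cmd 1: set ℓ=1.5556 → (κ,φ,ℓ)=(0.2406,160.92°,1.5556) → tip=(-0.2719,0.0941,1.5195)
cmd 2: set κ=0.3149 → (κ,φ,ℓ)=(0.3149,160.92°,1.5556) → tip=(-0.3529,0.1221,1.4941)
cmd 3: set φ=98.06° → (κ,φ,ℓ)=(0.3149,98.06°,1.5556) → tip=(-0.0524,0.3698,1.4941)

-0.052 0.370 1.494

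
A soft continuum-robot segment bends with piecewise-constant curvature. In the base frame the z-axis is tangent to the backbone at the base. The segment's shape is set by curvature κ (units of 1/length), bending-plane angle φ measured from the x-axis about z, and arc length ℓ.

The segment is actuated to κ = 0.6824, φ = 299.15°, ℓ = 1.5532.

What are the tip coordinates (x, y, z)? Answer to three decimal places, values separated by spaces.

0.365 -0.654 1.278

θ = κ·ℓ = 0.6824 × 1.5532 = 1.05990 rad
ρ = (1 − cos θ)/κ = (1 − 0.48896)/0.6824 = 0.74889
z = sin θ / κ = 0.87231/0.6824 = 1.27829
x = ρ cos φ = 0.74889 × cos(299.15°) = 0.36478
y = ρ sin φ = 0.74889 × sin(299.15°) = -0.65404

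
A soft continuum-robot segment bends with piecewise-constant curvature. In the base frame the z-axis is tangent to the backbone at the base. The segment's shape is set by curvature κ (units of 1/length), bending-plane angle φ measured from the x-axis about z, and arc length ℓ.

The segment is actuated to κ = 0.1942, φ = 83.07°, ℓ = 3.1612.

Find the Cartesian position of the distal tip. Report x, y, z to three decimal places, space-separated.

0.113 0.933 2.966

θ = κ·ℓ = 0.1942 × 3.1612 = 0.61391 rad
ρ = (1 − cos θ)/κ = (1 − 0.81740)/0.1942 = 0.94024
z = sin θ / κ = 0.57606/0.1942 = 2.96634
x = ρ cos φ = 0.94024 × cos(83.07°) = 0.11345
y = ρ sin φ = 0.94024 × sin(83.07°) = 0.93337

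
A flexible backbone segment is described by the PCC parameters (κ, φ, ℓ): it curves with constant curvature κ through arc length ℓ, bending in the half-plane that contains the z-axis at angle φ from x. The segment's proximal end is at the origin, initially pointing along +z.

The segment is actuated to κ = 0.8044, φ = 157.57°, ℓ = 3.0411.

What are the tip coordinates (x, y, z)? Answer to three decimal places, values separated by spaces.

θ = κ·ℓ = 0.8044 × 3.0411 = 2.44626 rad
ρ = (1 − cos θ)/κ = (1 − -0.76784)/0.8044 = 2.19771
z = sin θ / κ = 0.64064/0.8044 = 0.79642
x = ρ cos φ = 2.19771 × cos(157.57°) = -2.03145
y = ρ sin φ = 2.19771 × sin(157.57°) = 0.83855

-2.031 0.839 0.796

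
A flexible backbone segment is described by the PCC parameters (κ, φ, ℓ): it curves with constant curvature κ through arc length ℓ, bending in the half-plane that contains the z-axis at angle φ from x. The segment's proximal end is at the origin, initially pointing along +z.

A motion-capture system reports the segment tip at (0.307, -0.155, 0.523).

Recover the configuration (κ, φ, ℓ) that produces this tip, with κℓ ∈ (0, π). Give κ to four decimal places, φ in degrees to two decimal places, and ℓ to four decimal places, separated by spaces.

ρ = √(x²+y²) = √(0.307² + -0.155²) = 0.34391
φ = atan2(y, x) mod 360° = atan2(-0.155, 0.307) = 333.2114°
|p|² = ρ² + z² = 0.34391² + 0.523² = 0.39180
κ = 2ρ / |p|² = 2×0.34391 / 0.39180 = 1.75552
θ = 2·atan2(ρ, z) = 2·atan2(0.34391, 0.523) = 1.16336 rad
ℓ = θ/κ = 1.16336/1.75552 = 0.66268

1.7555 333.21 0.6627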